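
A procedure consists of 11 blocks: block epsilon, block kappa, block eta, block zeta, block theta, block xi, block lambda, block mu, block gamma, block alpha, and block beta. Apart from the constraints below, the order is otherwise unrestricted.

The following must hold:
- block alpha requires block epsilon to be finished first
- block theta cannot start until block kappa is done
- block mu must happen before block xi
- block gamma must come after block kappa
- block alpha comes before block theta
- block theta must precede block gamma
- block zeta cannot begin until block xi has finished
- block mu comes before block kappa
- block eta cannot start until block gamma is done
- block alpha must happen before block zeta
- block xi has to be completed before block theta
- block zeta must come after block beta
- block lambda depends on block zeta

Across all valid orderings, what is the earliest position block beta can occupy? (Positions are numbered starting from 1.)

Nothing is required before block beta; it can be the very first block.

1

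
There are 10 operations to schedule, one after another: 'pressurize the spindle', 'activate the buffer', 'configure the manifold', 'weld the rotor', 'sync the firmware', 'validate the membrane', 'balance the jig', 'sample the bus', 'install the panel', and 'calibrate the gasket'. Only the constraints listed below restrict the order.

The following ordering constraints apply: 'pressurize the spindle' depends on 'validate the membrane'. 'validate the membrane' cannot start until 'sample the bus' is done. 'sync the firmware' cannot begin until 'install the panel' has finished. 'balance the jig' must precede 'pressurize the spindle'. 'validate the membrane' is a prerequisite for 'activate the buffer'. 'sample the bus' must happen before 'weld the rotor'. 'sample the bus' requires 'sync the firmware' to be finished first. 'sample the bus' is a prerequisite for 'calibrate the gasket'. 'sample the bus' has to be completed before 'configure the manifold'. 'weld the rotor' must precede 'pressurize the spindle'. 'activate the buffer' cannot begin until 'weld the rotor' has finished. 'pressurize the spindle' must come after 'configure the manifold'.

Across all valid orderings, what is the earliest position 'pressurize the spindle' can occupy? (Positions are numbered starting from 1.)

8

Every operation that must precede 'pressurize the spindle' has to come before it. Tracing all chains that end at 'pressurize the spindle', those operations are: 'configure the manifold', 'weld the rotor', 'sync the firmware', 'validate the membrane', 'balance the jig', 'sample the bus', 'install the panel' — 7 in total.
So at minimum 7 operations come before 'pressurize the spindle', putting 'pressurize the spindle' no earlier than position 8. That position is achievable by scheduling exactly those predecessors first.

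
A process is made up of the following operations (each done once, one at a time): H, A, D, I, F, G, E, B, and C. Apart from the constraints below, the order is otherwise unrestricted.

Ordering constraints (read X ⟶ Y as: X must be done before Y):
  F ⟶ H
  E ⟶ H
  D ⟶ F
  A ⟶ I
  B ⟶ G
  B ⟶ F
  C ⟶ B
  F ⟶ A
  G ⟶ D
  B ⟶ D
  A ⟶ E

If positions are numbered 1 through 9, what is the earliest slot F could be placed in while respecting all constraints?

5

Working backwards through the constraints from F, its full set of required predecessors is D, G, B, C — 4 of them.
With 4 mandatory predecessors, the earliest F can sit is position 4+1 = 5, and placing just those 4 first achieves it.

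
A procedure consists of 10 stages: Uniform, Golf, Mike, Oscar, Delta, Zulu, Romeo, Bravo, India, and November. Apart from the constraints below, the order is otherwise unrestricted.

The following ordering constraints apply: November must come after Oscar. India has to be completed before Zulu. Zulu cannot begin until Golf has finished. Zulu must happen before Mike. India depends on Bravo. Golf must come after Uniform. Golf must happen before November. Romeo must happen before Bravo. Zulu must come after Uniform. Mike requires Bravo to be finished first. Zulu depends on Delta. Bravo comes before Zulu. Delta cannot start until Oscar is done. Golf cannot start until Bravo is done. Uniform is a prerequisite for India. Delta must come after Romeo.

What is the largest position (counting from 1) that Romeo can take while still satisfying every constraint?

3

Following every chain forward from Romeo, the stages that must come later are Golf, Mike, Delta, Zulu, Bravo, India, November — 7 of them.
So at least 7 stages follow Romeo, putting Romeo no later than position 3. That position is achievable by scheduling everything else first.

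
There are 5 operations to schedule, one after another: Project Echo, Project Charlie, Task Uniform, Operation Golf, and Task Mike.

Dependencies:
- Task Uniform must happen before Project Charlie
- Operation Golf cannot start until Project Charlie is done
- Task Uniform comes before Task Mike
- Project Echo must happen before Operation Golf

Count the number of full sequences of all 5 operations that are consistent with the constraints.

11

2 operations have no prerequisites (Project Echo, Task Uniform), so any of them could come first.
Systematically extending each partial ordering one operation at a time and counting, there are 11 complete orderings.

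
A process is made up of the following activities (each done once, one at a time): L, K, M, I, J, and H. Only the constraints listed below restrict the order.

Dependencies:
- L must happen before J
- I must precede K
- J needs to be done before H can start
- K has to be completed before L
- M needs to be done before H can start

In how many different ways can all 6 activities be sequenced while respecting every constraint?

The activities with no prerequisites are M, I; any of them can be placed first.
Enumerating by repeatedly choosing an available activity (one whose prerequisites are all placed) gives 5 distinct complete orderings.

5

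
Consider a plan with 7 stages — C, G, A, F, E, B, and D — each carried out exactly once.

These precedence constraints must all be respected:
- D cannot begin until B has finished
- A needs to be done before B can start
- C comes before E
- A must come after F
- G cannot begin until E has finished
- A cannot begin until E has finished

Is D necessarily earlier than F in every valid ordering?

No

In fact the dependencies run the other way: F → A → B → D.
So D never precedes F.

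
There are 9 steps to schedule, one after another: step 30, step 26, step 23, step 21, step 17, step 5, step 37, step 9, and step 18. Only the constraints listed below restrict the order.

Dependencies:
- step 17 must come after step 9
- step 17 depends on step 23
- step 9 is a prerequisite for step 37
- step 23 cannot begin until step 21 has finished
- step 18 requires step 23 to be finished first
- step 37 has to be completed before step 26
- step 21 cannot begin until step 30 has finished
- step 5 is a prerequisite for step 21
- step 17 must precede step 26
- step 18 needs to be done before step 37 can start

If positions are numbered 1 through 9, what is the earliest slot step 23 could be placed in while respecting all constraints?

4

Working backwards through the constraints from step 23, its full set of required predecessors is step 30, step 21, step 5 — 3 of them.
So at minimum 3 steps come before step 23, putting step 23 no earlier than position 4. That position is achievable by scheduling exactly those predecessors first.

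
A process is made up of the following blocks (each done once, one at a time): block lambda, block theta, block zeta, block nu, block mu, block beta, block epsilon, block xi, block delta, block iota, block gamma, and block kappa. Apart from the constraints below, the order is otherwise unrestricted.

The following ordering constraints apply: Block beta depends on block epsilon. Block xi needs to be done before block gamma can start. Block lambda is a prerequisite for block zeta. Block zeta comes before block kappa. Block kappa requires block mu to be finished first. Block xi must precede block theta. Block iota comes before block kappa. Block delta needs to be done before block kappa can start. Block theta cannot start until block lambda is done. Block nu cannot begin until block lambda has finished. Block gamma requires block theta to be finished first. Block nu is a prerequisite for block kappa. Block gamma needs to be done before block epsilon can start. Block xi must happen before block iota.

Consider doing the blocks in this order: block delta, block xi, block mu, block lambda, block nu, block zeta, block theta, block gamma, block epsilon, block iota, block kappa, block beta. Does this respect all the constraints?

Yes

Checking each listed constraint against this order: for instance, block delta is in position 1 and block kappa in position 11, so that constraint holds — and the remaining constraints check out the same way.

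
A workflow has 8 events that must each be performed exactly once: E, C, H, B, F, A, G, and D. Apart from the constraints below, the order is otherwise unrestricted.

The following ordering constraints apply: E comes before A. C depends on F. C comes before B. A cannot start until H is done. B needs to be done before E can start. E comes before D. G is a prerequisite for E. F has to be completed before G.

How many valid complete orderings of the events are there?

The events with no prerequisites are H, F; any of them can be placed first.
Enumerating by repeatedly choosing an available event (one whose prerequisites are all placed) gives 39 distinct complete orderings.

39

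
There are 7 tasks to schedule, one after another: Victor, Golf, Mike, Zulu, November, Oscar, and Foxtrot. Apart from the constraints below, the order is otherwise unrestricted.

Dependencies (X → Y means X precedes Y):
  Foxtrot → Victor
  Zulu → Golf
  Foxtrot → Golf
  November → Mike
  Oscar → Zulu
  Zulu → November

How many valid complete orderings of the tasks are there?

53

2 tasks have no prerequisites (Oscar, Foxtrot), so any of them could come first.
Enumerating by repeatedly choosing an available task (one whose prerequisites are all placed) gives 53 distinct complete orderings.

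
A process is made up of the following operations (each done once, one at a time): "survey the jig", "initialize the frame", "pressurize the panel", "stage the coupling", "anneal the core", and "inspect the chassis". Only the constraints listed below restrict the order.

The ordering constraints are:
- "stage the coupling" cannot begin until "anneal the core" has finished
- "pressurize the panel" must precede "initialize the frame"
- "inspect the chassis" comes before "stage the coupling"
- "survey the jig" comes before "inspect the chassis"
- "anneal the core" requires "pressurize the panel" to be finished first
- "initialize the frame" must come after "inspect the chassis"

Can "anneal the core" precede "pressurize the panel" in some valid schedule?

No

There is a dependency chain "pressurize the panel" → "anneal the core", so "anneal the core" always comes after "pressurize the panel".
So no valid ordering can have "anneal the core" before "pressurize the panel".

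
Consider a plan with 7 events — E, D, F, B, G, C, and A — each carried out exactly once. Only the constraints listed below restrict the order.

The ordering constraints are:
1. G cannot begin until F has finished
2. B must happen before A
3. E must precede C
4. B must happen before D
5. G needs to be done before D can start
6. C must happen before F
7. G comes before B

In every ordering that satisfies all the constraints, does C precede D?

Yes

Tracing the constraints gives a chain: C → F → G → D.
Hence C necessarily comes before D.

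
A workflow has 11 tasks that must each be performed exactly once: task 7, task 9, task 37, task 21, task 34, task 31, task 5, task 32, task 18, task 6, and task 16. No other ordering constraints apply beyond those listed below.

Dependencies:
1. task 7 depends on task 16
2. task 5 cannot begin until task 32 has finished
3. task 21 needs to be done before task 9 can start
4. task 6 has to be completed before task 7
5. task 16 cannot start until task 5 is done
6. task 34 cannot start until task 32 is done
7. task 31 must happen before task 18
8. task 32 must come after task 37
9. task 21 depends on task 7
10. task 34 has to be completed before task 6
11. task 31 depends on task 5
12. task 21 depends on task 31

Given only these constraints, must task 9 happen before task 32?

No

In fact the dependencies run the other way: task 32 → task 5 → task 31 → task 21 → task 9.
So task 9 does not have to come before task 32 — it cannot.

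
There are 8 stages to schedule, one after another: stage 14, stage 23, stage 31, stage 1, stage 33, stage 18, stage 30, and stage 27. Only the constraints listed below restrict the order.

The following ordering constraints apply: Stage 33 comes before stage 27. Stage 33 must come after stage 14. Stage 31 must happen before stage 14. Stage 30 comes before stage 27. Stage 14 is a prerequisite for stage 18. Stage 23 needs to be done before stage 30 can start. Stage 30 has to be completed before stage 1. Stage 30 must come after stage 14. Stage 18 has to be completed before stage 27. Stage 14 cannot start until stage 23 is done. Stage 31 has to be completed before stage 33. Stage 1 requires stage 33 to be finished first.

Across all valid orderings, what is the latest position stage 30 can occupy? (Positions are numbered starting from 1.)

Following every chain forward from stage 30, the stages that must come later are stage 1, stage 27 — 2 of them.
So at least 2 stages follow stage 30, putting stage 30 no later than position 6. That position is achievable by scheduling everything else first.

6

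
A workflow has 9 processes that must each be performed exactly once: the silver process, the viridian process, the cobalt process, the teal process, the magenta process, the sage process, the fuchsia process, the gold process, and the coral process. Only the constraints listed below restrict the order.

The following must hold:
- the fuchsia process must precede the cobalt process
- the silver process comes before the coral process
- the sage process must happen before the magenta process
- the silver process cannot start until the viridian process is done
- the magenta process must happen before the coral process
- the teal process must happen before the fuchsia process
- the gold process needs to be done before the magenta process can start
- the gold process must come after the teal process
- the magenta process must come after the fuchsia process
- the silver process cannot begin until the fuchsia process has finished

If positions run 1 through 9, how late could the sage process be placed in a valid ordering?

7

Following every chain forward from the sage process, the processes that must come later are the magenta process, the coral process — 2 of them.
So at least 2 processes follow the sage process, putting the sage process no later than position 7. That position is achievable by scheduling everything else first.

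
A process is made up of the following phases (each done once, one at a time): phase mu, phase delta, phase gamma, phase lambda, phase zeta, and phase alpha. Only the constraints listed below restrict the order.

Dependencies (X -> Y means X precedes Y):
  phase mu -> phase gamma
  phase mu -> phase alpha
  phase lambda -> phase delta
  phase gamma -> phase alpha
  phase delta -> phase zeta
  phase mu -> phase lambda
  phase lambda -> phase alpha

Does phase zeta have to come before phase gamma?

No

Phase zeta and phase gamma are not related by any chain of constraints.
A valid ordering placing phase gamma before phase zeta exists, so the answer is no.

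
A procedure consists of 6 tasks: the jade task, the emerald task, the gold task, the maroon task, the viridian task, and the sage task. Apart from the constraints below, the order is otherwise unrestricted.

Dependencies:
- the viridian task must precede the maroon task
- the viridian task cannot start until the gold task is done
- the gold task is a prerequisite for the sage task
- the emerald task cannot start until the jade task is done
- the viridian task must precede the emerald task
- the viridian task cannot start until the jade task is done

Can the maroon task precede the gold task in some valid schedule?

There is a dependency chain the gold task → the viridian task → the maroon task, so the maroon task always comes after the gold task.
So no valid ordering can have the maroon task before the gold task.

No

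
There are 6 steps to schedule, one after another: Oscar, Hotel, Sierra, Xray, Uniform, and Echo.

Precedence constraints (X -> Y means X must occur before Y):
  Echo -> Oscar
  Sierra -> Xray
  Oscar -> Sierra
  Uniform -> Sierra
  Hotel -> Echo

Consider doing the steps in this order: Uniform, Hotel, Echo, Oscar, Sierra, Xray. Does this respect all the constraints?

Yes

Checking each listed constraint against this order: for instance, Uniform is in position 1 and Sierra in position 5, so that constraint holds — and the remaining constraints check out the same way.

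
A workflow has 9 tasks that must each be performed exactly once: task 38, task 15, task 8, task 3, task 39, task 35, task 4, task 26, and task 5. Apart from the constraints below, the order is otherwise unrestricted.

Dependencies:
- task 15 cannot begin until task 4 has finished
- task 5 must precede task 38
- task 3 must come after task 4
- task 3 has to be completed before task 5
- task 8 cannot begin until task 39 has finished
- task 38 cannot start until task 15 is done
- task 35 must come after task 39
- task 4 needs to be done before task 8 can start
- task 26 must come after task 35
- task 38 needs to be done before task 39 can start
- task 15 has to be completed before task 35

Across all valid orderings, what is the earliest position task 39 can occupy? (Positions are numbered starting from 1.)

The tasks that are forced before task 39, directly or transitively, are task 38, task 15, task 3, task 4, task 5. That's 5 tasks.
With 5 mandatory predecessors, the earliest task 39 can sit is position 5+1 = 6, and placing just those 5 first achieves it.

6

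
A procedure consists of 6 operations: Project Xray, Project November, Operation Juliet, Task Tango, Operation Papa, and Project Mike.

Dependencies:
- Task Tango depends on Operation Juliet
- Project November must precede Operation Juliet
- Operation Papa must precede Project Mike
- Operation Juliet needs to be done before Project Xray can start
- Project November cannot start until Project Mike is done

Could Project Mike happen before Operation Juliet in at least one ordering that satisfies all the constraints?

Yes

Project Mike is actually forced before Operation Juliet by the constraints, so certainly some valid ordering has Project Mike first.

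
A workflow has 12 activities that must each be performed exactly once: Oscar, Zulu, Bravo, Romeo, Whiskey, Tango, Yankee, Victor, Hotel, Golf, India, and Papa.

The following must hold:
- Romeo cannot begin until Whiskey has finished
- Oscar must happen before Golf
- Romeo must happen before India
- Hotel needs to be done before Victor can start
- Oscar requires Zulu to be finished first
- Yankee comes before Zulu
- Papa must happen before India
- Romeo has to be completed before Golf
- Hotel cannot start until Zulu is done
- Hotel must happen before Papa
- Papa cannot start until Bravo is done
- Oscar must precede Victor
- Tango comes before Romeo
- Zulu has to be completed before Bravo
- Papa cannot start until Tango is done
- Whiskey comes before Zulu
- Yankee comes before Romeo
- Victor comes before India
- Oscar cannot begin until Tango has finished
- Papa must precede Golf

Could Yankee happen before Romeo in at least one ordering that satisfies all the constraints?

Yankee is actually forced before Romeo by the constraints, so certainly some valid ordering has Yankee first.

Yes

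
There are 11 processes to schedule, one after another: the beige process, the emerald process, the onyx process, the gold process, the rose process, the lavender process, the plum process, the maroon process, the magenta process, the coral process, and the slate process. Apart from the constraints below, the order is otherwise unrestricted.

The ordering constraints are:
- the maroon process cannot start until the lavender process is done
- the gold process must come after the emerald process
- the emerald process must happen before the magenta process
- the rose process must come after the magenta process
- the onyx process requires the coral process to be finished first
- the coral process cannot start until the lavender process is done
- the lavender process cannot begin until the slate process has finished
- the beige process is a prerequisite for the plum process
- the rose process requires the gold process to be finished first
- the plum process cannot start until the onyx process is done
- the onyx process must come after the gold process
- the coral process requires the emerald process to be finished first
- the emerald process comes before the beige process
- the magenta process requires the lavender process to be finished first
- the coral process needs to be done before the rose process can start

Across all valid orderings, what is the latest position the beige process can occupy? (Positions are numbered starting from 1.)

The only process forced after the beige process (directly or by a chain) is the plum process.
So at least 1 process follows the beige process, putting the beige process no later than position 10. That position is achievable by scheduling everything else first.

10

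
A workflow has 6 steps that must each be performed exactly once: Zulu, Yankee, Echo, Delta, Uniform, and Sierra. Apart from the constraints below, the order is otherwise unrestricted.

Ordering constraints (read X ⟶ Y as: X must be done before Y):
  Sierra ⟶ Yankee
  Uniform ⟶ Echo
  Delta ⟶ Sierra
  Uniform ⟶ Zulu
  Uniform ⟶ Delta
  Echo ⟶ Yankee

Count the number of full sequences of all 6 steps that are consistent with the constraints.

Uniform is the only step with nothing required before it, so every ordering starts there.
Counting all ways to extend the partial order to a total order gives 15.

15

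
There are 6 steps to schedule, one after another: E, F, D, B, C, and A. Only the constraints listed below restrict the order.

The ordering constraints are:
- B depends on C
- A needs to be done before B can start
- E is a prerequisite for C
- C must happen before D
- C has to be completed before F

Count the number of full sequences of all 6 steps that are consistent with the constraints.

24

The steps with no prerequisites are E, A; any of them can be placed first.
Enumerating by repeatedly choosing an available step (one whose prerequisites are all placed) gives 24 distinct complete orderings.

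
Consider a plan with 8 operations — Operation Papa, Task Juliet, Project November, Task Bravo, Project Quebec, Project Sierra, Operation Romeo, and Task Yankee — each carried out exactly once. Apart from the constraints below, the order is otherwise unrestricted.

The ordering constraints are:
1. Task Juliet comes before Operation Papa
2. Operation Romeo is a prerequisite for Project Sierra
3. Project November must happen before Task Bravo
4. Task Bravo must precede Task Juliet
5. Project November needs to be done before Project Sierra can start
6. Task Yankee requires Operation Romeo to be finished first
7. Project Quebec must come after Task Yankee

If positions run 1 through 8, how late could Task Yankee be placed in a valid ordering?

7

Following the constraints forward from Task Yankee, its only required successor is Project Quebec.
So at least 1 operation follows Task Yankee, putting Task Yankee no later than position 7. That position is achievable by scheduling everything else first.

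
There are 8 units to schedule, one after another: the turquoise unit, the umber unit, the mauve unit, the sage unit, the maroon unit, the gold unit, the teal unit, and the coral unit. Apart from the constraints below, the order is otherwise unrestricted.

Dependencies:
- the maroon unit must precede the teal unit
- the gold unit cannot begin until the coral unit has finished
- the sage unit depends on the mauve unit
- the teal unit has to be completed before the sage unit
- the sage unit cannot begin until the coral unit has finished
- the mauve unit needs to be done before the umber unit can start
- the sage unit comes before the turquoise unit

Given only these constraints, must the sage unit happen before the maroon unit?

No

In fact the dependencies run the other way: the maroon unit → the teal unit → the sage unit.
So the sage unit never precedes the maroon unit.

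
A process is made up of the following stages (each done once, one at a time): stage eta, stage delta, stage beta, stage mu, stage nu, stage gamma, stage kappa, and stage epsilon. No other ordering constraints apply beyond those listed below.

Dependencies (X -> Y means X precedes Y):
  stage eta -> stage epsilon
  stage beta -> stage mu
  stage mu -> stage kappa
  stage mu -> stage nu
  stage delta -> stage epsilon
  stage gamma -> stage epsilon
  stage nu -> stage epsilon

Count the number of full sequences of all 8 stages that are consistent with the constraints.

The stages with no prerequisites are stage eta, stage delta, stage beta, stage gamma; any of them can be placed first.
Systematically extending each partial ordering one stage at a time and counting, there are 540 complete orderings.

540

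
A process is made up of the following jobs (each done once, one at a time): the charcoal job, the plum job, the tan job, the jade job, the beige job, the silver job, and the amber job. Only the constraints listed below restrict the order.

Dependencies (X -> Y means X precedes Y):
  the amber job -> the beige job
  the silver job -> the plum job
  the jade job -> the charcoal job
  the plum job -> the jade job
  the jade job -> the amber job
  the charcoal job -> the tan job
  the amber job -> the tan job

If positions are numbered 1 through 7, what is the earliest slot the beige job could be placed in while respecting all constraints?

5

Every job that must precede the beige job has to come before it. Tracing all chains that end at the beige job, those jobs are: the plum job, the jade job, the silver job, the amber job — 4 in total.
With 4 mandatory predecessors, the earliest the beige job can sit is position 4+1 = 5, and placing just those 4 first achieves it.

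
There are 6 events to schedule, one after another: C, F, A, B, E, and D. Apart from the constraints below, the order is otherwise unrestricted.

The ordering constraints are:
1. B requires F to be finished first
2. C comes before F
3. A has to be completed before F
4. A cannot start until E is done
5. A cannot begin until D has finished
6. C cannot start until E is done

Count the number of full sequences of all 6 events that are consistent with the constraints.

The events with no prerequisites are E, D; any of them can be placed first.
Enumerating by repeatedly choosing an available event (one whose prerequisites are all placed) gives 5 distinct complete orderings.

5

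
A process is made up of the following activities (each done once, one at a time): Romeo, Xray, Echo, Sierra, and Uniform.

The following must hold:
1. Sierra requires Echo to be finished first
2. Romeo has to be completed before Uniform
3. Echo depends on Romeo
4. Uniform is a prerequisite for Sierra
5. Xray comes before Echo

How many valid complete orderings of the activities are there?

5

The activities with no prerequisites are Romeo, Xray; any of them can be placed first.
Systematically extending each partial ordering one activity at a time and counting, there are 5 complete orderings.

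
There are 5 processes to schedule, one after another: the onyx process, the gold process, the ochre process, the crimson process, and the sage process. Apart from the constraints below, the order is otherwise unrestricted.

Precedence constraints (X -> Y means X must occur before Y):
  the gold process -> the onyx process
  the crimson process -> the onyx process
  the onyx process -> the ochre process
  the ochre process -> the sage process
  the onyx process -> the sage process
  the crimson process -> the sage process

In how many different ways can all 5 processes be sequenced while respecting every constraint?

2 processes have no prerequisites (the gold process, the crimson process), so any of them could come first.
Systematically extending each partial ordering one process at a time and counting, there are 2 complete orderings.

2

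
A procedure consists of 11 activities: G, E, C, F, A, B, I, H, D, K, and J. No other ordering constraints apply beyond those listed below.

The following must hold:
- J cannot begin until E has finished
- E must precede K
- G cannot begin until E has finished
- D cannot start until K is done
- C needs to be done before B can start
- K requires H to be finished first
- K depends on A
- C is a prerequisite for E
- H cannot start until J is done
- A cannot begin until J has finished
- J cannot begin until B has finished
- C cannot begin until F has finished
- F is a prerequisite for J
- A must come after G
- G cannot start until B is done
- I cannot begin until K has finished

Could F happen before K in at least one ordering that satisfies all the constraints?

Every valid ordering already has F before K (the constraints require it), so in particular at least one does.

Yes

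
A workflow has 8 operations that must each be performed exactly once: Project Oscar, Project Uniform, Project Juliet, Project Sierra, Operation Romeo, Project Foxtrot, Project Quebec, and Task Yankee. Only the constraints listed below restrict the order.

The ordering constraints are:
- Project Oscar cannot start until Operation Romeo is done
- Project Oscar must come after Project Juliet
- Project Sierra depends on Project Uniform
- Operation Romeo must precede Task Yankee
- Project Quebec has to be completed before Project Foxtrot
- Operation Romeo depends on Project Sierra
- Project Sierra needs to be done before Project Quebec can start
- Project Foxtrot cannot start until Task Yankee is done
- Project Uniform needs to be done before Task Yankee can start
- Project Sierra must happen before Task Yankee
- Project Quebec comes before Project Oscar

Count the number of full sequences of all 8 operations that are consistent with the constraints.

2 operations have no prerequisites (Project Uniform, Project Juliet), so any of them could come first.
Enumerating by repeatedly choosing an available operation (one whose prerequisites are all placed) gives 49 distinct complete orderings.

49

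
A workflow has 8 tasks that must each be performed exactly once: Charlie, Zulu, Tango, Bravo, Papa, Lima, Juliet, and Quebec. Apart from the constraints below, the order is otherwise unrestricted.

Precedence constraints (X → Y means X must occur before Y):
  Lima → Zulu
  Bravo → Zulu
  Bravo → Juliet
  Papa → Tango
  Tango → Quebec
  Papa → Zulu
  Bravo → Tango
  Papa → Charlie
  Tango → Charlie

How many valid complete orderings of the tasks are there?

3 tasks have no prerequisites (Bravo, Papa, Lima), so any of them could come first.
Counting all ways to extend the partial order to a total order gives 444.

444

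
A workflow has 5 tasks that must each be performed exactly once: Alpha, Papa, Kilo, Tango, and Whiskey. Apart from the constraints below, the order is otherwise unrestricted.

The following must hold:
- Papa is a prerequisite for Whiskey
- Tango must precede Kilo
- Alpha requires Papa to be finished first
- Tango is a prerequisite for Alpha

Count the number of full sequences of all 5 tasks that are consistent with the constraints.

16

The tasks with no prerequisites are Papa, Tango; any of them can be placed first.
Enumerating by repeatedly choosing an available task (one whose prerequisites are all placed) gives 16 distinct complete orderings.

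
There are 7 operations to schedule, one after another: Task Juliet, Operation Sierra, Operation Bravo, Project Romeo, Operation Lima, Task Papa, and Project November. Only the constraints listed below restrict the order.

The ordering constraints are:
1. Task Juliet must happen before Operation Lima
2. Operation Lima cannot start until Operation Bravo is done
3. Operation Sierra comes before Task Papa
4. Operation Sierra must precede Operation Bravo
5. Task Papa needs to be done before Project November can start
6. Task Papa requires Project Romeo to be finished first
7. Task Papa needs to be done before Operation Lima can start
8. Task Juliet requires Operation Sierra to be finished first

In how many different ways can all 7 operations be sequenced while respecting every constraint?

50

2 operations have no prerequisites (Operation Sierra, Project Romeo), so any of them could come first.
Enumerating by repeatedly choosing an available operation (one whose prerequisites are all placed) gives 50 distinct complete orderings.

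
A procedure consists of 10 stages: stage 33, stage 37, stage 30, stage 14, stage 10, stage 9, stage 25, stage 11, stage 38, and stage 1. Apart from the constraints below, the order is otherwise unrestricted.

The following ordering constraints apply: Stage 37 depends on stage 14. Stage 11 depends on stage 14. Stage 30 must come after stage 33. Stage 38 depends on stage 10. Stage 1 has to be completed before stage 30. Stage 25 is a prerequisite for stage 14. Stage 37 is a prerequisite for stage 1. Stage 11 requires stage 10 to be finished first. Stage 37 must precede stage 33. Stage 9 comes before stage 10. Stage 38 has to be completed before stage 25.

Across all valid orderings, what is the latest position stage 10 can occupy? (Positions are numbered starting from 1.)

Following every chain forward from stage 10, the stages that must come later are stage 33, stage 37, stage 30, stage 14, stage 25, stage 11, stage 38, stage 1 — 8 of them.
So at least 8 stages follow stage 10, putting stage 10 no later than position 2. That position is achievable by scheduling everything else first.

2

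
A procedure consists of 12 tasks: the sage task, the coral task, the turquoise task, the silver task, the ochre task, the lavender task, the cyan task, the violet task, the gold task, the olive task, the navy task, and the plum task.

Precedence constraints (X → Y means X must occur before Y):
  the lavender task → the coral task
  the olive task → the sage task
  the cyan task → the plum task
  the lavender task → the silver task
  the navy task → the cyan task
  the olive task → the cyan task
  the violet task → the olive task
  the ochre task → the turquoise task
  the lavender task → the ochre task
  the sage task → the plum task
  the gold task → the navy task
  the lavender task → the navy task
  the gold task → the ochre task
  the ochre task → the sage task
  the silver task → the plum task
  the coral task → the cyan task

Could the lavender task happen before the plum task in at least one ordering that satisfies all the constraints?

Every valid ordering already has the lavender task before the plum task (the constraints require it), so in particular at least one does.

Yes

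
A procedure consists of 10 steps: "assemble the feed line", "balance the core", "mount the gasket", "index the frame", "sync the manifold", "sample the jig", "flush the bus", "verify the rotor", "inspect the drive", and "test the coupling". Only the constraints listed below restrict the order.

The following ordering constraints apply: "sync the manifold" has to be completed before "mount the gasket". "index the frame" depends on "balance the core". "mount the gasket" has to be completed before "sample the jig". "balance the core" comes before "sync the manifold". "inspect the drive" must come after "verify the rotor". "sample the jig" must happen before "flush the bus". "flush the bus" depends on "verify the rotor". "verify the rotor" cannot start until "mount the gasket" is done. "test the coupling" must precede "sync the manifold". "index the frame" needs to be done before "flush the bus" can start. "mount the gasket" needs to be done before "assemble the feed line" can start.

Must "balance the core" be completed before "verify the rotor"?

There is a constraint chain "balance the core" → "sync the manifold" → "mount the gasket" → "verify the rotor".
So "balance the core" must precede "verify the rotor" in any valid ordering.

Yes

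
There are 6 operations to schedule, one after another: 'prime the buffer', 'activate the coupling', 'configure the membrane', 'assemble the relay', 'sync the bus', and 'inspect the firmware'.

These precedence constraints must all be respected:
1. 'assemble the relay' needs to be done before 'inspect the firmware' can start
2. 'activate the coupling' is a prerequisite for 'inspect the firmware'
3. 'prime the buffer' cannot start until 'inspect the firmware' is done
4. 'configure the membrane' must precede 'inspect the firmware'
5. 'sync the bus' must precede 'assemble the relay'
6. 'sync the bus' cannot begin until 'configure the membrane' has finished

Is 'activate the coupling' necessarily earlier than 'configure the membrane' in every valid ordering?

No chain of constraints connects 'activate the coupling' to 'configure the membrane' in either direction.
A valid ordering placing 'configure the membrane' before 'activate the coupling' exists, so the answer is no.

No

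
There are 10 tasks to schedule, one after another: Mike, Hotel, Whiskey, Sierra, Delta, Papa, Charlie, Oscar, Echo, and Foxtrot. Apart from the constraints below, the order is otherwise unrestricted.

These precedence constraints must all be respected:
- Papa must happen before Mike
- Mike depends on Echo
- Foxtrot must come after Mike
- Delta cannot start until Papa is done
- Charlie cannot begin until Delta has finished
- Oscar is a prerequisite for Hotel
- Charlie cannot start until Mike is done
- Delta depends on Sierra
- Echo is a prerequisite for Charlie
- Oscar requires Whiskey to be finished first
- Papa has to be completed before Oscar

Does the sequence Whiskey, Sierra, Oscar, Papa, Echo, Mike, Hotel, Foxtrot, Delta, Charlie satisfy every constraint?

No

The sequence places Oscar ahead of Papa.
That contradicts the constraint that Papa must precede Oscar.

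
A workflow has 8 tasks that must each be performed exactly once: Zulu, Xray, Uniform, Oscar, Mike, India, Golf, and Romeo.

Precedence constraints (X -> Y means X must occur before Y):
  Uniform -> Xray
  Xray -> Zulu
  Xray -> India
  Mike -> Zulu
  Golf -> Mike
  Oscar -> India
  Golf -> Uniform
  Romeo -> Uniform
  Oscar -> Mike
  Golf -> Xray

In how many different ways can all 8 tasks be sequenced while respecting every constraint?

62

3 tasks have no prerequisites (Oscar, Golf, Romeo), so any of them could come first.
Systematically extending each partial ordering one task at a time and counting, there are 62 complete orderings.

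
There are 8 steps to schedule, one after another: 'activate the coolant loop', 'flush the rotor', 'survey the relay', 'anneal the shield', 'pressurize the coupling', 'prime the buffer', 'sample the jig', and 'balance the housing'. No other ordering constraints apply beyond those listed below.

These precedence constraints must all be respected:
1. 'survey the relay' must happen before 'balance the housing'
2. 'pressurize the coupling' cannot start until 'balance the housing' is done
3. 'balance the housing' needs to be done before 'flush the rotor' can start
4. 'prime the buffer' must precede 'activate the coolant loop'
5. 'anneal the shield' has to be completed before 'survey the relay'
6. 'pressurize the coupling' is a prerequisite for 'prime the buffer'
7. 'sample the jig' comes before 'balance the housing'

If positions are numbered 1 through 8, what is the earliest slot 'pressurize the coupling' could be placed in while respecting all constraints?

5

Every step that must precede 'pressurize the coupling' has to come before it. Tracing all chains that end at 'pressurize the coupling', those steps are: 'survey the relay', 'anneal the shield', 'sample the jig', 'balance the housing' — 4 in total.
With 4 mandatory predecessors, the earliest 'pressurize the coupling' can sit is position 4+1 = 5, and placing just those 4 first achieves it.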